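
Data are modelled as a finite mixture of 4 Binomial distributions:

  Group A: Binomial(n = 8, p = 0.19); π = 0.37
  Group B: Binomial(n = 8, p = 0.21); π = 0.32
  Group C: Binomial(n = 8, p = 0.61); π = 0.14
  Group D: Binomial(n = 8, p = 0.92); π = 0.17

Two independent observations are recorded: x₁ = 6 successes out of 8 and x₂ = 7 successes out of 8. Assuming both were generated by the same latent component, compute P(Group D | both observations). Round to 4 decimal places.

0.6865

By Bayes' theorem, P(k | x) = w_k f_k(x) / Σ_j w_j f_j(x).
Since both observations come from the same component, the likelihood for component k is f_k(x₁)·f_k(x₂).
  f_A = [C(8,6)·0.19^6·0.81^2 = 28·4.70459e-05·0.6561 = 0.00086427] × [5.79229e-05] = 5.0061e-08
  f_B = [C(8,6)·0.21^6·0.79^2 = 28·8.57661e-05·0.6241 = 0.00149875] × [0.000113829] = 1.706e-07
  f_C = [C(8,6)·0.61^6·0.39^2 = 28·0.0515204·0.1521 = 0.219415] × [0.0980536] = 0.0215144
  f_D = [C(8,6)·0.92^6·0.08^2 = 28·0.606355·0.0064 = 0.108659] × [0.357022] = 0.0387936
Weight by the priors:
  w_A·f_A = 0.37 × 5.0061e-08 = 1.85226e-08
  w_B·f_B = 0.32 × 1.706e-07 = 5.45921e-08
  w_C·f_C = 0.14 × 0.0215144 = 0.00301202
  w_D·f_D = 0.17 × 0.0387936 = 0.00659491
Evidence: 1.85226e-08 + 5.45921e-08 + 0.00301202 + 0.00659491 = 0.009607
P(Group D | x₁, x₂) = 0.00659491 / 0.009607 ≈ 0.6865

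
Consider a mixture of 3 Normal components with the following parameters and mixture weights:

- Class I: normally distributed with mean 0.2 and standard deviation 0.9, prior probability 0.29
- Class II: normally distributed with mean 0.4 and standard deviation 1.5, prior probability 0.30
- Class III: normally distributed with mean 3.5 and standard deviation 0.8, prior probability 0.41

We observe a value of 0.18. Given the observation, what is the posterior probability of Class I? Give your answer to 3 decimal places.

Posterior ∝ prior × likelihood, so P(k | x) ∝ P(Z=k) f_k(x); normalise over all components.
Component likelihoods at x = 0.18:
  L_I = 0.44316
  L_II = 0.263116
  L_III = 9.07824e-05
Unnormalised posteriors:
  P(Z=I)·L_I = 0.29 × 0.44316 = 0.128516
  P(Z=II)·L_II = 0.30 × 0.263116 = 0.0789349
  P(Z=III)·L_III = 0.41 × 9.07824e-05 = 3.72208e-05
Marginal: 0.128516 + 0.0789349 + 3.72208e-05 = 0.207488
So the posterior for Class I is 0.128516 / 0.207488 ≈ 0.619.

0.619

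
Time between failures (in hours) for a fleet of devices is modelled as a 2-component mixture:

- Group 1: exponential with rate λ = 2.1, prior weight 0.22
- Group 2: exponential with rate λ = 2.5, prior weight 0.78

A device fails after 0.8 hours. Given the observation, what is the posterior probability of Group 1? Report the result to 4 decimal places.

Posterior ∝ prior × likelihood, so P(k | x) ∝ w_k f_k(x); normalise over all components.
Evaluate each component's likelihood at the observed value:
  p_1 = 0.391385
  p_2 = 0.338338
Multiply by the mixture weights:
  w_1·p_1 = 0.22 × 0.391385 = 0.0861048
  w_2·p_2 = 0.78 × 0.338338 = 0.263904
Normaliser: 0.0861048 + 0.263904 = 0.350009
P(Group 1 | the observation) ≈ 0.2460

0.2460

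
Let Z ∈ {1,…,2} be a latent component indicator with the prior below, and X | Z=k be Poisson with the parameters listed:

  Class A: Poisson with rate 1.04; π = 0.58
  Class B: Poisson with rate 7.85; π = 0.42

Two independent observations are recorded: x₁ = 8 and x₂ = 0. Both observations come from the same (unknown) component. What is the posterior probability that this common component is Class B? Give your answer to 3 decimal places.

0.903

P(component k | x) = π_k·f_k(x) / marginal(x), where marginal(x) = Σ_j π_j·f_j(x).
Since both observations come from the same component, the likelihood for component k is f_k(x₁)·f_k(x₂).
  p_A = [e^(−1.04)·1.04^8/8! = 1.19972e-05] × [0.353455] = 4.24047e-06
  p_B = [e^(−7.85)·7.85^8/8! = 0.139388] × [0.000389752] = 5.43267e-05
Unnormalised posteriors:
  π_A·p_A = 0.58 × 4.24047e-06 = 2.45947e-06
  π_B·p_B = 0.42 × 5.43267e-05 = 2.28172e-05
Evidence: 2.45947e-06 + 2.28172e-05 = 2.52767e-05
P(Class B | x₁,x₂) = 2.28172e-05 / 2.52767e-05 ≈ 0.903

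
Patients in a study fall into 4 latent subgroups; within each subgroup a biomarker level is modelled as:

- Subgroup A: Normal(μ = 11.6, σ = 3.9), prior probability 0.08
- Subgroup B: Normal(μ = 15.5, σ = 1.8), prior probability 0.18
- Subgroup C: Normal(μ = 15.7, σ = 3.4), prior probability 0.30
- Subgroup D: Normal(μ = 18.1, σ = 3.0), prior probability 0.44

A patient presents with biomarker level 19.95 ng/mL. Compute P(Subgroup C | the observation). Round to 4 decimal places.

0.2398

P(component k | x) = w_k·f_k(x) / marginal(x), where marginal(x) = Σ_j w_j·f_j(x).
Normal densities:
  L_A = (1/(3.9·√(2π)))·exp(−(19.95−11.6)²/(2·3.9²)) = 0.102293·exp(-2.29200) = 0.0103382
  L_B = (1/(1.8·√(2π)))·exp(−(19.95−15.5)²/(2·1.8²)) = 0.221635·exp(-3.05594) = 0.0104342
  L_C = (1/(3.4·√(2π)))·exp(−(19.95−15.7)²/(2·3.4²)) = 0.117336·exp(-0.78125) = 0.0537203
  L_D = (1/(3.0·√(2π)))·exp(−(19.95−18.1)²/(2·3.0²)) = 0.132981·exp(-0.19014) = 0.109954
Prior × likelihood for each component:
  w_A·L_A = 0.08 × 0.0103382 = 0.000827055
  w_B·L_B = 0.18 × 0.0104342 = 0.00187816
  w_C·L_C = 0.30 × 0.0537203 = 0.0161161
  w_D·L_D = 0.44 × 0.109954 = 0.0483799
Evidence: 0.000827055 + 0.00187816 + 0.0161161 + 0.0483799 = 0.0672012
P(Subgroup C | x) ≈ 0.2398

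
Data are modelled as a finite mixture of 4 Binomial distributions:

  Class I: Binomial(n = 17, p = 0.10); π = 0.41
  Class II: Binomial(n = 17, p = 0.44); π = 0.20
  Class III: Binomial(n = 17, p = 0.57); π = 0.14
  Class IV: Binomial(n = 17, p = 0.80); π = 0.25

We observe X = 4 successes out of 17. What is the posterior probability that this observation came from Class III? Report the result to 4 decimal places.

0.0173

P(component k | x) = P(Z=k)·f_k(x) / marginal(x), where marginal(x) = Σ_j P(Z=j)·f_j(x).
Binomial probabilities:
  p_I = 0.0604964
  p_II = 0.0475151
  p_III = 0.00431684
  p_IV = 7.98595e-07
Multiply by the mixture weights:
  P(Z=I)·p_I = 0.41 × 0.0604964 = 0.0248035
  P(Z=II)·p_II = 0.20 × 0.0475151 = 0.00950303
  P(Z=III)·p_III = 0.14 × 0.00431684 = 0.000604358
  P(Z=IV)·p_IV = 0.25 × 7.98595e-07 = 1.99649e-07
Marginal: 0.0248035 + 0.00950303 + 0.000604358 + 1.99649e-07 = 0.0349111
So the posterior for Class III is 0.000604358 / 0.0349111 ≈ 0.0173.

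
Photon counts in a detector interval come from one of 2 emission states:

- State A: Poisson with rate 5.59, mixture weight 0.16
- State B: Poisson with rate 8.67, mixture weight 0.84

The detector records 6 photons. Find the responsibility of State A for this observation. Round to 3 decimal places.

By Bayes' theorem, P(k | x) = P(Z=k) f_k(x) / Σ_j P(Z=j) f_j(x).
Evaluate each component's likelihood at the observed value:
  L_A = e^(−5.59)·5.59^6/6! = 0.158282
  L_B = e^(−8.67)·8.67^6/6! = 0.101263
Prior × likelihood for each component:
  P(Z=A)·L_A = 0.16 × 0.158282 = 0.0253252
  P(Z=B)·L_B = 0.84 × 0.101263 = 0.0850606
Denominator: 0.0253252 + 0.0850606 = 0.110386
So the posterior for State A is 0.0253252 / 0.110386 ≈ 0.229.

0.229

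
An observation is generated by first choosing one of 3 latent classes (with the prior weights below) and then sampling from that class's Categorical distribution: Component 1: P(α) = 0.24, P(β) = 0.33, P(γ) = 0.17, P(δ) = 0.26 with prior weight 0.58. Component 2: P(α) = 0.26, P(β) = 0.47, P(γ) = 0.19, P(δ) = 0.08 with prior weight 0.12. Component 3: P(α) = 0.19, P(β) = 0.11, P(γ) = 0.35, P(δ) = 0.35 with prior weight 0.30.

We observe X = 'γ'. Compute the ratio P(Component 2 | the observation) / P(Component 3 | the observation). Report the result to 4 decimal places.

The posterior odds equal the prior odds times the likelihood ratio: (P(Z=i)/P(Z=j))·(f_i(x)/f_j(x)).
Component likelihoods at x = 'γ':
  f_1 = P(γ | comp) = 0.17
  f_2 = P(γ | comp) = 0.19
  f_3 = P(γ | comp) = 0.35
Posterior odds = (P(Z=2)·f_2) / (P(Z=3)·f_3) = (0.12·0.19) / (0.30·0.35) = 0.0228 / 0.105 ≈ 0.2171

0.2171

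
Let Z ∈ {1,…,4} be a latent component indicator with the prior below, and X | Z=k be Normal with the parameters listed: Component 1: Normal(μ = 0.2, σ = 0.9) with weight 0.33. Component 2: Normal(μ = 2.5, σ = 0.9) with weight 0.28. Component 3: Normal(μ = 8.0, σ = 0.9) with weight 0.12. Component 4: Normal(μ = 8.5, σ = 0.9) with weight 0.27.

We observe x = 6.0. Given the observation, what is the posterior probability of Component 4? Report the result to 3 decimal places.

By Bayes' theorem, P(k | x) = w_k f_k(x) / Σ_j w_j f_j(x).
Component likelihoods at x = 6.0:
  p_1 = (1/(0.9·√(2π)))·exp(−(6.0−0.2)²/(2·0.9²)) = 0.443269·exp(-20.76543) = 4.24967e-10
  p_2 = (1/(0.9·√(2π)))·exp(−(6.0−2.5)²/(2·0.9²)) = 0.443269·exp(-7.56173) = 0.000230489
  p_3 = (1/(0.9·√(2π)))·exp(−(6.0−8.0)²/(2·0.9²)) = 0.443269·exp(-2.46914) = 0.0375263
  p_4 = (1/(0.9·√(2π)))·exp(−(6.0−8.5)²/(2·0.9²)) = 0.443269·exp(-3.85802) = 0.00935726
Prior × likelihood for each component:
  w_1·p_1 = 0.33 × 4.24967e-10 = 1.40239e-10
  w_2·p_2 = 0.28 × 0.000230489 = 6.4537e-05
  w_3·p_3 = 0.12 × 0.0375263 = 0.00450315
  w_4·p_4 = 0.27 × 0.00935726 = 0.00252646
Evidence: 1.40239e-10 + 6.4537e-05 + 0.00450315 + 0.00252646 = 0.00709415
So the posterior for Component 4 is 0.00252646 / 0.00709415 ≈ 0.356.

0.356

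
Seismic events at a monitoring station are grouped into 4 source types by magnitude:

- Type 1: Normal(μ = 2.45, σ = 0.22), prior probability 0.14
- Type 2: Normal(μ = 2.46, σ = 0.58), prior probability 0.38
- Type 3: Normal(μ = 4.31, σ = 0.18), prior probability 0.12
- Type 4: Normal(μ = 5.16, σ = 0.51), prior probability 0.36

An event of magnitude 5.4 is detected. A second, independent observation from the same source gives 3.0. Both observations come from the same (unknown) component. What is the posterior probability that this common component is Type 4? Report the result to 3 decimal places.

0.988

The responsibility of component k is π_k f_k(x) divided by Σ_j π_j f_j(x).
Since both observations come from the same component, the likelihood for component k is f_k(x₁)·f_k(x₂).
  p_1 = [(1/(0.22·√(2π)))·exp(−(5.4−2.45)²/(2·0.22²)) = 1.813374·exp(-89.90186) = 1.6391e-39] × [0.0796741] = 1.30594e-40
  p_2 = [(1/(0.58·√(2π)))·exp(−(5.4−2.46)²/(2·0.58²)) = 0.687832·exp(-12.84721) = 1.81139e-06] × [0.445916] = 8.07728e-07
  p_3 = [(1/(0.18·√(2π)))·exp(−(5.4−4.31)²/(2·0.18²)) = 2.216346·exp(-18.33488) = 2.41492e-08] × [6.98564e-12] = 1.68697e-19
  p_4 = [(1/(0.51·√(2π)))·exp(−(5.4−5.16)²/(2·0.51²)) = 0.782240·exp(-0.11073) = 0.700248] × [9.95897e-05] = 6.97375e-05
Multiply by the mixture weights:
  π_1·p_1 = 0.14 × 1.30594e-40 = 1.82832e-41
  π_2·p_2 = 0.38 × 8.07728e-07 = 3.06936e-07
  π_3·p_3 = 0.12 × 1.68697e-19 = 2.02437e-20
  π_4·p_4 = 0.36 × 6.97375e-05 = 2.51055e-05
Normaliser: 1.82832e-41 + 3.06936e-07 + 2.02437e-20 + 2.51055e-05 = 2.54124e-05
P(Type 4 | data) = 2.51055e-05 / 2.54124e-05 ≈ 0.988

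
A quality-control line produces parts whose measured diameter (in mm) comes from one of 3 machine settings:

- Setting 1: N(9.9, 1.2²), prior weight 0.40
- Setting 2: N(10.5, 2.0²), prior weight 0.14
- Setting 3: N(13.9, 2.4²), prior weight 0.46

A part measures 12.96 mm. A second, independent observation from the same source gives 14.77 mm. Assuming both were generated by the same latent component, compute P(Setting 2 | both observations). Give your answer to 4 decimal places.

0.0237

The responsibility of component k is π_k f_k(x) divided by Σ_j π_j f_j(x).
Since both observations come from the same component, the likelihood for component k is f_k(x₁)·f_k(x₂).
  p_1 = [(1/(1.2·√(2π)))·exp(−(12.96−9.9)²/(2·1.2²)) = 0.332452·exp(-3.25125) = 0.0128745] × [8.81655e-05] = 1.13508e-06
  p_2 = [(1/(2.0·√(2π)))·exp(−(12.96−10.5)²/(2·2.0²)) = 0.199471·exp(-0.75645) = 0.0936177] × [0.0204209] = 0.00191175
  p_3 = [(1/(2.4·√(2π)))·exp(−(12.96−13.9)²/(2·2.4²)) = 0.166226·exp(-0.07670) = 0.153953] × [0.155655] = 0.0239636
Weight by the priors:
  π_1·p_1 = 0.40 × 1.13508e-06 = 4.54033e-07
  π_2·p_2 = 0.14 × 0.00191175 = 0.000267646
  π_3·p_3 = 0.46 × 0.0239636 = 0.0110233
Marginal: 4.54033e-07 + 0.000267646 + 0.0110233 = 0.0112914
So the posterior for Setting 2 is 0.000267646 / 0.0112914 ≈ 0.0237.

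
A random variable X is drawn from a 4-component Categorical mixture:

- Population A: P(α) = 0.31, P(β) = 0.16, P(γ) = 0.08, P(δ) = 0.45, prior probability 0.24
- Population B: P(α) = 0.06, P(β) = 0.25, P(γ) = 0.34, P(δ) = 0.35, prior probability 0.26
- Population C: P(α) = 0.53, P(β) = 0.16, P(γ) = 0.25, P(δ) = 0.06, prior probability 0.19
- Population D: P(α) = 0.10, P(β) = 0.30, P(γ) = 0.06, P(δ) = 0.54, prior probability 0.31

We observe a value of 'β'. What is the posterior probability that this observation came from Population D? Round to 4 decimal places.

P(component k | x) = w_k·f_k(x) / marginal(x), where marginal(x) = Σ_j w_j·f_j(x).
Categorical probabilities:
  f_A = 0.16
  f_B = 0.25
  f_C = 0.16
  f_D = 0.3
Multiply by the mixture weights:
  w_A·f_A = 0.24 × 0.16 = 0.0384
  w_B·f_B = 0.26 × 0.25 = 0.065
  w_C·f_C = 0.19 × 0.16 = 0.0304
  w_D·f_D = 0.31 × 0.3 = 0.093
Normaliser: 0.0384 + 0.065 + 0.0304 + 0.093 = 0.2268
So the posterior for Population D is 0.093 / 0.2268 ≈ 0.4101.

0.4101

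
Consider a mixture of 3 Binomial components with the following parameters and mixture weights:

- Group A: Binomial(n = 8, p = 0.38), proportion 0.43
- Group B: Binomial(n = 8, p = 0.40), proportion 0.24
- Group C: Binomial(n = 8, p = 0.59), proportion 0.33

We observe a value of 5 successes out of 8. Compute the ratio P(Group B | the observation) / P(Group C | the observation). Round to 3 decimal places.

The posterior odds equal the prior odds times the likelihood ratio: (π_i/π_j)·(f_i(x)/f_j(x)).
Component likelihoods at x = 5 successes out of 8:
  L_A = 0.10575
  L_B = 0.123863
  L_C = 0.27593
Odds = (0.24/0.33) × (0.123863/0.27593) = 0.727273 × 0.448892 ≈ 0.326

0.326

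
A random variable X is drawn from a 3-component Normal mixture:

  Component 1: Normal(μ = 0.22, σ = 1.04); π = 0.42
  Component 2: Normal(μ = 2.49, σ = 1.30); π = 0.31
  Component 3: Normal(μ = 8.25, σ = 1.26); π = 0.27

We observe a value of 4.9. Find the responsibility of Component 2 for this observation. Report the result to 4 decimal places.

The responsibility of component k is w_k f_k(x) divided by Σ_j w_j f_j(x).
Evaluate each component's likelihood at the observed value:
  p_1 = 1.5369e-05
  p_2 = 0.0550411
  p_3 = 0.0092376
Weight by the priors:
  w_1·p_1 = 0.42 × 1.5369e-05 = 6.45497e-06
  w_2·p_2 = 0.31 × 0.0550411 = 0.0170627
  w_3·p_3 = 0.27 × 0.0092376 = 0.00249415
Normaliser: 6.45497e-06 + 0.0170627 + 0.00249415 = 0.0195633
P(Component 2 | data) ≈ 0.8722

0.8722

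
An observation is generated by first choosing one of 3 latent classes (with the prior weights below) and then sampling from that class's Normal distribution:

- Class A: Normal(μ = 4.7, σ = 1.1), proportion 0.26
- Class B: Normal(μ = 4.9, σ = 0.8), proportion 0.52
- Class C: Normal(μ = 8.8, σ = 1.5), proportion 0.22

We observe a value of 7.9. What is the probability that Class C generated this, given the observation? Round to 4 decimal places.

0.9683

Posterior ∝ prior × likelihood, so P(k | x) ∝ π_k f_k(x); normalise over all components.
Normal densities:
  L_A = 0.00527038
  L_B = 0.000440745
  L_C = 0.22215
Unnormalised posteriors:
  π_A·L_A = 0.26 × 0.00527038 = 0.0013703
  π_B·L_B = 0.52 × 0.000440745 = 0.000229187
  π_C·L_C = 0.22 × 0.22215 = 0.0488729
Marginal: 0.0013703 + 0.000229187 + 0.0488729 = 0.0504724
Responsibility of Class C: 0.0488729 / 0.0504724 ≈ 0.9683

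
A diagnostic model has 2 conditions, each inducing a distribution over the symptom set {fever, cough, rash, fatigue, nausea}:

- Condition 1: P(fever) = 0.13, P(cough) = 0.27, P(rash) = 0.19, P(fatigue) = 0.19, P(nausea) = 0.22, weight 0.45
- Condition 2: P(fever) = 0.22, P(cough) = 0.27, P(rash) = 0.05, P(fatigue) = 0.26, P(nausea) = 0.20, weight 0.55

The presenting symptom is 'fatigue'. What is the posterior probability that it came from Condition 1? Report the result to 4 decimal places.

P(component k | x) = w_k·f_k(x) / marginal(x), where marginal(x) = Σ_j w_j·f_j(x).
Evaluate each component's likelihood at the observed value:
  f_1 = P(fatigue | comp) = 0.19
  f_2 = P(fatigue | comp) = 0.26
Prior × likelihood for each component:
  w_1·f_1 = 0.45 × 0.19 = 0.0855
  w_2·f_2 = 0.55 × 0.26 = 0.143
Evidence: 0.0855 + 0.143 = 0.2285
P(Condition 1 | the observation) = 0.0855 / 0.2285 ≈ 0.3742

0.3742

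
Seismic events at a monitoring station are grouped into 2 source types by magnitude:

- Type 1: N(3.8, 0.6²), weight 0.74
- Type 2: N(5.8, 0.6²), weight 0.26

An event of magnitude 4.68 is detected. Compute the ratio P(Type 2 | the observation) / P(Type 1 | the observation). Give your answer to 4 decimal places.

Only the two components matter; the odds are (π_i f_i(x)) / (π_j f_j(x)).
Component likelihoods at x = 4.68:
  L_1 = 0.226804
  L_2 = 0.116445
Posterior odds = (π_2·L_2) / (π_1·L_1) = (0.26·0.116445) / (0.74·0.226804) = 0.0302757 / 0.167835 ≈ 0.1804

0.1804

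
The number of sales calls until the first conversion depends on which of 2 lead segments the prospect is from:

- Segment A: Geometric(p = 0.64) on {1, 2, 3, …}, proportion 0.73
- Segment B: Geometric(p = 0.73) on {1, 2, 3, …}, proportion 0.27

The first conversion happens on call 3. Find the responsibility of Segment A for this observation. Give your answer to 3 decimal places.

0.808

By Bayes' theorem, P(k | x) = P(Z=k) f_k(x) / Σ_j P(Z=j) f_j(x).
Evaluate each component's likelihood at the observed value:
  L_A = 0.64·(1−0.64)^2 = 0.64·0.1296 = 0.082944
  L_B = 0.73·(1−0.73)^2 = 0.73·0.0729 = 0.053217
Unnormalised posteriors:
  P(Z=A)·L_A = 0.73 × 0.082944 = 0.0605491
  P(Z=B)·L_B = 0.27 × 0.053217 = 0.0143686
Evidence: 0.0605491 + 0.0143686 = 0.0749177
So the posterior for Segment A is 0.0605491 / 0.0749177 ≈ 0.808.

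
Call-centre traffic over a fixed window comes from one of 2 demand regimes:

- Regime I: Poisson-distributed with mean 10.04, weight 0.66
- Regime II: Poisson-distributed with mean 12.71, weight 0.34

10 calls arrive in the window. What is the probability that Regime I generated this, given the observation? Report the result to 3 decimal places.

0.726

Apply Bayes' rule: the posterior for each component is proportional to its prior times its likelihood at x.
Component likelihoods at x = 10 calls:
  L_I = e^(−10.04)·10.04^10/10! = 0.1251
  L_II = e^(−12.71)·12.71^10/10! = 0.0915819
Prior × likelihood for each component:
  π_I·L_I = 0.66 × 0.1251 = 0.082566
  π_II·L_II = 0.34 × 0.0915819 = 0.0311378
Sum: 0.082566 + 0.0311378 = 0.113704
Responsibility of Regime I: 0.082566 / 0.113704 ≈ 0.726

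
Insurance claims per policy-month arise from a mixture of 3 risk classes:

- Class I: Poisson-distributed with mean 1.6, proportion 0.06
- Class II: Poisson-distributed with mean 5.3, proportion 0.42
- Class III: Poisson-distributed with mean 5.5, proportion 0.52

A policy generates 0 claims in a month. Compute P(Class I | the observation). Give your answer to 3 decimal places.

0.742

Apply Bayes' rule: the posterior for each component is proportional to its prior times its likelihood at x.
Component likelihoods at x = 0 claims:
  L_I = 0.201897
  L_II = 0.00499159
  L_III = 0.00408677
Multiply by the mixture weights:
  π_I·L_I = 0.06 × 0.201897 = 0.0121138
  π_II·L_II = 0.42 × 0.00499159 = 0.00209647
  π_III·L_III = 0.52 × 0.00408677 = 0.00212512
Normaliser: 0.0121138 + 0.00209647 + 0.00212512 = 0.0163354
Responsibility of Class I: 0.0121138 / 0.0163354 ≈ 0.742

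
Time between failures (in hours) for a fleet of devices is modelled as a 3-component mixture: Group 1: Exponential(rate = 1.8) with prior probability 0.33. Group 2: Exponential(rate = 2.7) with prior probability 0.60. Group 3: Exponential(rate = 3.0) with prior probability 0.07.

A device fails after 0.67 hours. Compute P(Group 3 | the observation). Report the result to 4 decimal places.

0.0597

Apply Bayes' rule: the posterior for each component is proportional to its prior times its likelihood at x.
Component likelihoods at x = 0.67 hours:
  f_1 = 1.8·e^(−1.8·0.67) = 1.8·e^(−1.2060) = 0.538906
  f_2 = 2.7·e^(−2.7·0.67) = 2.7·e^(−1.8090) = 0.442308
  f_3 = 3.0·e^(−3.0·0.67) = 3.0·e^(−2.0100) = 0.401966
Weight by the priors:
  P(Z=1)·f_1 = 0.33 × 0.538906 = 0.177839
  P(Z=2)·f_2 = 0.60 × 0.442308 = 0.265385
  P(Z=3)·f_3 = 0.07 × 0.401966 = 0.0281376
Denominator: 0.177839 + 0.265385 + 0.0281376 = 0.471362
Responsibility of Group 3: 0.0281376 / 0.471362 ≈ 0.0597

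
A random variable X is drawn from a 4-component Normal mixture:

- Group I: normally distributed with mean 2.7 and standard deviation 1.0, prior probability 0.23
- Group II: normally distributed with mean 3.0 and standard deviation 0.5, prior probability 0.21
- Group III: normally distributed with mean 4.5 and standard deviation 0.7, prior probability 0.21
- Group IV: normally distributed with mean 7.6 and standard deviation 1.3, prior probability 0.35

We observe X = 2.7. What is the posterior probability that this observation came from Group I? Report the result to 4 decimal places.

P(component k | x) = π_k·f_k(x) / marginal(x), where marginal(x) = Σ_j π_j·f_j(x).
Component likelihoods at x = 2.7:
  L_I = (1/(1.0·√(2π)))·exp(−(2.7−2.7)²/(2·1.0²)) = 0.398942·exp(-0.00000) = 0.398942
  L_II = (1/(0.5·√(2π)))·exp(−(2.7−3.0)²/(2·0.5²)) = 0.797885·exp(-0.18000) = 0.666449
  L_III = (1/(0.7·√(2π)))·exp(−(2.7−4.5)²/(2·0.7²)) = 0.569918·exp(-3.30612) = 0.0208921
  L_IV = (1/(1.3·√(2π)))·exp(−(2.7−7.6)²/(2·1.3²)) = 0.306879·exp(-7.10355) = 0.00025231
Prior × likelihood for each component:
  π_I·L_I = 0.23 × 0.398942 = 0.0917567
  π_II·L_II = 0.21 × 0.666449 = 0.139954
  π_III·L_III = 0.21 × 0.0208921 = 0.00438733
  π_IV·L_IV = 0.35 × 0.00025231 = 8.83084e-05
Evidence: 0.0917567 + 0.139954 + 0.00438733 + 8.83084e-05 = 0.236187
P(Group I | the observation) ≈ 0.3885

0.3885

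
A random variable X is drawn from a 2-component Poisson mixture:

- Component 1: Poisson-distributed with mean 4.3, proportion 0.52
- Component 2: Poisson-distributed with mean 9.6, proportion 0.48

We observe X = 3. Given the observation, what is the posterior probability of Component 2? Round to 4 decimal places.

0.0488

Posterior ∝ prior × likelihood, so P(k | x) ∝ P(Z=k) f_k(x); normalise over all components.
Component likelihoods at x = 3:
  p_1 = 0.179799
  p_2 = 0.00998701
Multiply by the mixture weights:
  P(Z=1)·p_1 = 0.52 × 0.179799 = 0.0934956
  P(Z=2)·p_2 = 0.48 × 0.00998701 = 0.00479376
Sum: 0.0934956 + 0.00479376 = 0.0982894
P(Component 2 | the observation) = 0.00479376 / 0.0982894 ≈ 0.0488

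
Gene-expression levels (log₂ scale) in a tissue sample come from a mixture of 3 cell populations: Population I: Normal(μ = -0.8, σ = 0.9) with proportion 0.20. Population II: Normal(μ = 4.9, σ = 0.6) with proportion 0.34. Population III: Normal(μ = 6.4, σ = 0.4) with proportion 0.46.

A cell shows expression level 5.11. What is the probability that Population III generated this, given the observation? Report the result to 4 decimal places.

0.0118

P(component k | x) = π_k·f_k(x) / marginal(x), where marginal(x) = Σ_j π_j·f_j(x).
Normal densities:
  p_I = (1/(0.9·√(2π)))·exp(−(5.11−-0.8)²/(2·0.9²)) = 0.443269·exp(-21.56056) = 1.91883e-10
  p_II = (1/(0.6·√(2π)))·exp(−(5.11−4.9)²/(2·0.6²)) = 0.664904·exp(-0.06125) = 0.625401
  p_III = (1/(0.4·√(2π)))·exp(−(5.11−6.4)²/(2·0.4²)) = 0.997356·exp(-5.20031) = 0.00550026
Weight by the priors:
  π_I·p_I = 0.20 × 1.91883e-10 = 3.83767e-11
  π_II·p_II = 0.34 × 0.625401 = 0.212636
  π_III·p_III = 0.46 × 0.00550026 = 0.00253012
Denominator: 3.83767e-11 + 0.212636 + 0.00253012 = 0.215166
So the posterior for Population III is 0.00253012 / 0.215166 ≈ 0.0118.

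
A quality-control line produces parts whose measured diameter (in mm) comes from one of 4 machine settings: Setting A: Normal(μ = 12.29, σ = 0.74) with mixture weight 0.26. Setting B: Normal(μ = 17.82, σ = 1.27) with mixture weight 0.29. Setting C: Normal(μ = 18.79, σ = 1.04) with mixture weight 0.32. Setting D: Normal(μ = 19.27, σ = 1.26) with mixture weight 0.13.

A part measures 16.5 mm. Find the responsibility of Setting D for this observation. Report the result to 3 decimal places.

The responsibility of component k is w_k f_k(x) divided by Σ_j w_j f_j(x).
Component likelihoods at x = 16.5 mm:
  L_A = 5.05011e-08
  L_B = 0.183031
  L_C = 0.0339661
  L_D = 0.0282529
Unnormalised posteriors:
  w_A·L_A = 0.26 × 5.05011e-08 = 1.31303e-08
  w_B·L_B = 0.29 × 0.183031 = 0.0530789
  w_C·L_C = 0.32 × 0.0339661 = 0.0108692
  w_D·L_D = 0.13 × 0.0282529 = 0.00367288
Sum: 1.31303e-08 + 0.0530789 + 0.0108692 + 0.00367288 = 0.067621
P(Setting D | 16.5 mm) ≈ 0.054

0.054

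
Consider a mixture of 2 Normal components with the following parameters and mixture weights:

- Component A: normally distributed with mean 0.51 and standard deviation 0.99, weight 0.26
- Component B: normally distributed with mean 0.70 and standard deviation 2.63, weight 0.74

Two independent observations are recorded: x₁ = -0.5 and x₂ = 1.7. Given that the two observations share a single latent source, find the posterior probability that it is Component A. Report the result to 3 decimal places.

P(component k | x) = π_k·f_k(x) / marginal(x), where marginal(x) = Σ_j π_j·f_j(x).
Since both observations come from the same component, the likelihood for component k is f_k(x₁)·f_k(x₂).
  f_A = [0.239478] × [0.195672] = 0.0468592
  f_B = [0.136693] × [0.141111] = 0.0192889
Prior × likelihood for each component:
  π_A·f_A = 0.26 × 0.0468592 = 0.0121834
  π_B·f_B = 0.74 × 0.0192889 = 0.0142738
Marginal: 0.0121834 + 0.0142738 = 0.0264572
P(Component A | x) = 0.0121834 / 0.0264572 ≈ 0.460

0.460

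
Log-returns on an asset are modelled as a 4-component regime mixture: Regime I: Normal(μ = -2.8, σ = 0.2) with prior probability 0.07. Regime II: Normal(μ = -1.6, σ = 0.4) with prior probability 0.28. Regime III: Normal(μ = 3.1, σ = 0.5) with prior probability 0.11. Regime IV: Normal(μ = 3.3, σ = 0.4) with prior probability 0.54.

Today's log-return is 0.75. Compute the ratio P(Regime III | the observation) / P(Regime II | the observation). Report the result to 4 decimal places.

156.8609

Posterior odds = (w_i f_i(x)) / (w_j f_j(x)); the normalising sum cancels.
Component likelihoods at x = 0.75:
  f_I = (1/(0.2·√(2π)))·exp(−(0.75−-2.8)²/(2·0.2²)) = 1.994711·exp(-157.53125) = 7.67233e-69
  f_II = (1/(0.4·√(2π)))·exp(−(0.75−-1.6)²/(2·0.4²)) = 0.997356·exp(-17.25781) = 3.19064e-08
  f_III = (1/(0.5·√(2π)))·exp(−(0.75−3.1)²/(2·0.5²)) = 0.797885·exp(-11.04500) = 1.27397e-05
  f_IV = (1/(0.4·√(2π)))·exp(−(0.75−3.3)²/(2·0.4²)) = 0.997356·exp(-20.32031) = 1.49228e-09
Odds = (0.11/0.28) × (1.27397e-05/3.19064e-08) = 0.392857 × 399.282 ≈ 156.8609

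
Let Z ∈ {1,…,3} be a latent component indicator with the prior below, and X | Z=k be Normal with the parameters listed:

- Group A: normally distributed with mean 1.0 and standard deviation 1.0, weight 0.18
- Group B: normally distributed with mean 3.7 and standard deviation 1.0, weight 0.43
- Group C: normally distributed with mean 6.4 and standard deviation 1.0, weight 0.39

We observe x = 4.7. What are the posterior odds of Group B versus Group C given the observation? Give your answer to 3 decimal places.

2.837

The posterior odds equal the prior odds times the likelihood ratio: (w_i/w_j)·(f_i(x)/f_j(x)).
Component likelihoods at x = 4.7:
  p_A = (1/(1.0·√(2π)))·exp(−(4.7−1.0)²/(2·1.0²)) = 0.398942·exp(-6.84500) = 0.00042478
  p_B = (1/(1.0·√(2π)))·exp(−(4.7−3.7)²/(2·1.0²)) = 0.398942·exp(-0.50000) = 0.241971
  p_C = (1/(1.0·√(2π)))·exp(−(4.7−6.4)²/(2·1.0²)) = 0.398942·exp(-1.44500) = 0.0940491
Odds = (0.43/0.39) × (0.241971/0.0940491) = 1.10256 × 2.57281 ≈ 2.837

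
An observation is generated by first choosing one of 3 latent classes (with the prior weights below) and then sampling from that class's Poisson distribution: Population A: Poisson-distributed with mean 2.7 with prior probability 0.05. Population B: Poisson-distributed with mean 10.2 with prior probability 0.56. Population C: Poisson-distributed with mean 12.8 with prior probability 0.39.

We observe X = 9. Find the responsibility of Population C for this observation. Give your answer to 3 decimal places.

Posterior ∝ prior × likelihood, so P(k | x) ∝ π_k f_k(x); normalise over all components.
Evaluate each component's likelihood at the observed value:
  f_A = e^(−2.7)·2.7^9/9! = 0.00141226
  f_B = e^(−10.2)·10.2^9/9! = 0.122415
  f_C = e^(−12.8)·12.8^9/9! = 0.0701709
Prior × likelihood for each component:
  π_A·f_A = 0.05 × 0.00141226 = 7.06132e-05
  π_B·f_B = 0.56 × 0.122415 = 0.0685524
  π_C·f_C = 0.39 × 0.0701709 = 0.0273667
Marginal: 7.06132e-05 + 0.0685524 + 0.0273667 = 0.0959897
Responsibility of Population C: 0.0273667 / 0.0959897 ≈ 0.285

0.285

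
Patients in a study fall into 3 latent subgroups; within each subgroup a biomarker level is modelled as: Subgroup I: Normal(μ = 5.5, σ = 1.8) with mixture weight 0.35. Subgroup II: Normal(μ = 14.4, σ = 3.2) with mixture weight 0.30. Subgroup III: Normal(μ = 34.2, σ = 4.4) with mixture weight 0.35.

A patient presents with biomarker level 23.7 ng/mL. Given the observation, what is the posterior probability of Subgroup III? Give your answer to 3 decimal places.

0.771

Apply Bayes' rule: the posterior for each component is proportional to its prior times its likelihood at x.
Normal densities:
  f_I = 1.39857e-23
  f_II = 0.00182672
  f_III = 0.0052585
Prior × likelihood for each component:
  w_I·f_I = 0.35 × 1.39857e-23 = 4.89498e-24
  w_II·f_II = 0.30 × 0.00182672 = 0.000548016
  w_III·f_III = 0.35 × 0.0052585 = 0.00184048
Denominator: 4.89498e-24 + 0.000548016 + 0.00184048 = 0.00238849
P(Subgroup III | 23.7 ng/mL) = 0.00184048 / 0.00238849 ≈ 0.771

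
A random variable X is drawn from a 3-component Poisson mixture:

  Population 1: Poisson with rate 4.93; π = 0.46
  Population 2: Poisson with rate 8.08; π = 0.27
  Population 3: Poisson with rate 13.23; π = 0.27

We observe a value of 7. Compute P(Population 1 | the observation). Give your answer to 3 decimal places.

0.514

P(component k | x) = w_k·f_k(x) / marginal(x), where marginal(x) = Σ_j w_j·f_j(x).
Poisson probabilities:
  p_1 = 0.101491
  p_2 = 0.13815
  p_3 = 0.0252797
Weight by the priors:
  w_1·p_1 = 0.46 × 0.101491 = 0.0466857
  w_2·p_2 = 0.27 × 0.13815 = 0.0373004
  w_3·p_3 = 0.27 × 0.0252797 = 0.00682553
Denominator: 0.0466857 + 0.0373004 + 0.00682553 = 0.0908116
So the posterior for Population 1 is 0.0466857 / 0.0908116 ≈ 0.514.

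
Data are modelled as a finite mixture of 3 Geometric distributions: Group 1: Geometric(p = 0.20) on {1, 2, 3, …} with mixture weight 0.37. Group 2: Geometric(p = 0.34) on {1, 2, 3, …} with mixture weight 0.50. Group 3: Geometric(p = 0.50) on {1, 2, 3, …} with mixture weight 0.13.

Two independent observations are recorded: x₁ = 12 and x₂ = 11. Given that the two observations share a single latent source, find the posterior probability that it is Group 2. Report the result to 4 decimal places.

Posterior ∝ prior × likelihood, so P(k | x) ∝ P(Z=k) f_k(x); normalise over all components.
Since both observations come from the same component, the likelihood for component k is f_k(x₁)·f_k(x₂).
  p_1 = [0.20·(1−0.20)^11 = 0.20·0.0858993 = 0.0171799] × [0.0214748] = 0.000368935
  p_2 = [0.34·(1−0.34)^11 = 0.34·0.010351 = 0.00351935] × [0.00533235] = 1.87664e-05
  p_3 = [0.50·(1−0.50)^11 = 0.50·0.000488281 = 0.000244141] × [0.000488281] = 1.19209e-07
Prior × likelihood for each component:
  P(Z=1)·p_1 = 0.37 × 0.000368935 = 0.000136506
  P(Z=2)·p_2 = 0.50 × 1.87664e-05 = 9.38319e-06
  P(Z=3)·p_3 = 0.13 × 1.19209e-07 = 1.54972e-08
Evidence: 0.000136506 + 9.38319e-06 + 1.54972e-08 = 0.000145905
P(Group 2 | x₁, x₂) ≈ 0.0643

0.0643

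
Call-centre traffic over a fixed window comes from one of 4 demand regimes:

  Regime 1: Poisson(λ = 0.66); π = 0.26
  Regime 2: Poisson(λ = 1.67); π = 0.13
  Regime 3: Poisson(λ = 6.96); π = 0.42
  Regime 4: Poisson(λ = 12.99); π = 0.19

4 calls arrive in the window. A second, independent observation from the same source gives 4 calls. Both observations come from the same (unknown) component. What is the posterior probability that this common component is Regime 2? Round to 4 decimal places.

Posterior ∝ prior × likelihood, so P(k | x) ∝ π_k f_k(x); normalise over all components.
Since both observations come from the same component, the likelihood for component k is f_k(x₁)·f_k(x₂).
  f_1 = [0.0040863] × [0.0040863] = 1.66978e-05
  f_2 = [0.0610074] × [0.0610074] = 0.00372191
  f_3 = [0.0927975] × [0.0927975] = 0.00861137
  f_4 = [0.00270857] × [0.00270857] = 7.33635e-06
Prior × likelihood for each component:
  π_1·f_1 = 0.26 × 1.66978e-05 = 4.34144e-06
  π_2·f_2 = 0.13 × 0.00372191 = 0.000483848
  π_3·f_3 = 0.42 × 0.00861137 = 0.00361678
  π_4·f_4 = 0.19 × 7.33635e-06 = 1.39391e-06
Marginal: 4.34144e-06 + 0.000483848 + 0.00361678 + 1.39391e-06 = 0.00410636
Responsibility of Regime 2: 0.000483848 / 0.00410636 ≈ 0.1178

0.1178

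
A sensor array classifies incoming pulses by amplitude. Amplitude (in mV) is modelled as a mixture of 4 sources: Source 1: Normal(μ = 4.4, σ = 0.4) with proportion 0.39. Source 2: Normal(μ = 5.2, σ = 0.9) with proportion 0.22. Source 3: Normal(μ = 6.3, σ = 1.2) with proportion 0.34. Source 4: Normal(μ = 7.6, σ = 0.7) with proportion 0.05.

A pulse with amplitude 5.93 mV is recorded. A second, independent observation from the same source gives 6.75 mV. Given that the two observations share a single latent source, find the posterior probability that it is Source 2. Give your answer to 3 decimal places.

By Bayes' theorem, P(k | x) = w_k f_k(x) / Σ_j w_j f_j(x).
Since both observations come from the same component, the likelihood for component k is f_k(x₁)·f_k(x₂).
  L_1 = [(1/(0.4·√(2π)))·exp(−(5.93−4.4)²/(2·0.4²)) = 0.997356·exp(-7.31531) = 0.000663514] × [3.19064e-08] = 2.11703e-11
  L_2 = [(1/(0.9·√(2π)))·exp(−(5.93−5.2)²/(2·0.9²)) = 0.443269·exp(-0.32895) = 0.319011] × [0.1006] = 0.0320926
  L_3 = [(1/(1.2·√(2π)))·exp(−(5.93−6.3)²/(2·1.2²)) = 0.332452·exp(-0.04753) = 0.317019] × [0.309879] = 0.0982375
  L_4 = [(1/(0.7·√(2π)))·exp(−(5.93−7.6)²/(2·0.7²)) = 0.569918·exp(-2.84582) = 0.0331047] × [0.272666] = 0.00902652
Prior × likelihood for each component:
  w_1·L_1 = 0.39 × 2.11703e-11 = 8.25643e-12
  w_2·L_2 = 0.22 × 0.0320926 = 0.00706036
  w_3·L_3 = 0.34 × 0.0982375 = 0.0334007
  w_4·L_4 = 0.05 × 0.00902652 = 0.000451326
Denominator: 8.25643e-12 + 0.00706036 + 0.0334007 + 0.000451326 = 0.0409124
Responsibility of Source 2: 0.00706036 / 0.0409124 ≈ 0.173

0.173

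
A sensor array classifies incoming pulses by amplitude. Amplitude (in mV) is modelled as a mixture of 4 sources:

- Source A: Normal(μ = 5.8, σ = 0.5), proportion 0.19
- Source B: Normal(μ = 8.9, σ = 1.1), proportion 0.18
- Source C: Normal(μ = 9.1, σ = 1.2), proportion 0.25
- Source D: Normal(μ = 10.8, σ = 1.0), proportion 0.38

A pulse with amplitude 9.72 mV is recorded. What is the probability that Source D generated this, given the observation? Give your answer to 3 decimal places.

Posterior ∝ prior × likelihood, so P(k | x) ∝ π_k f_k(x); normalise over all components.
Evaluate each component's likelihood at the observed value:
  L_A = 3.58802e-14
  L_B = 0.274693
  L_C = 0.290913
  L_D = 0.222653
Weight by the priors:
  π_A·L_A = 0.19 × 3.58802e-14 = 6.81723e-15
  π_B·L_B = 0.18 × 0.274693 = 0.0494448
  π_C·L_C = 0.25 × 0.290913 = 0.0727282
  π_D·L_D = 0.38 × 0.222653 = 0.0846083
Sum: 6.81723e-15 + 0.0494448 + 0.0727282 + 0.0846083 = 0.206781
So the posterior for Source D is 0.0846083 / 0.206781 ≈ 0.409.

0.409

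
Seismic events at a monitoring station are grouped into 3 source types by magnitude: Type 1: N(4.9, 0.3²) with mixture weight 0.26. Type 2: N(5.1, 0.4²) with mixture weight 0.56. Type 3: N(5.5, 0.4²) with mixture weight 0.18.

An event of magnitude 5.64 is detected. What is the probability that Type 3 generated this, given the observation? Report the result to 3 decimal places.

By Bayes' theorem, P(k | x) = w_k f_k(x) / Σ_j w_j f_j(x).
Normal densities:
  f_1 = 0.06347
  f_2 = 0.400958
  f_3 = 0.938101
Prior × likelihood for each component:
  w_1·f_1 = 0.26 × 0.06347 = 0.0165022
  w_2·f_2 = 0.56 × 0.400958 = 0.224537
  w_3·f_3 = 0.18 × 0.938101 = 0.168858
Denominator: 0.0165022 + 0.224537 + 0.168858 = 0.409897
Responsibility of Type 3: 0.168858 / 0.409897 ≈ 0.412

0.412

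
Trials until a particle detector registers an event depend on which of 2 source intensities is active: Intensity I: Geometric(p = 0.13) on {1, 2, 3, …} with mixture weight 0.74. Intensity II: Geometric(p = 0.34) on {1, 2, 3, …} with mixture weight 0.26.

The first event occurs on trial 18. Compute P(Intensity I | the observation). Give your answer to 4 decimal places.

P(component k | x) = w_k·f_k(x) / marginal(x), where marginal(x) = Σ_j w_j·f_j(x).
Evaluate each component's likelihood at the observed value:
  L_I = 0.0121835
  L_II = 0.000290888
Multiply by the mixture weights:
  w_I·L_I = 0.74 × 0.0121835 = 0.00901576
  w_II·L_II = 0.26 × 0.000290888 = 7.56309e-05
Evidence: 0.00901576 + 7.56309e-05 = 0.00909139
So the posterior for Intensity I is 0.00901576 / 0.00909139 ≈ 0.9917.

0.9917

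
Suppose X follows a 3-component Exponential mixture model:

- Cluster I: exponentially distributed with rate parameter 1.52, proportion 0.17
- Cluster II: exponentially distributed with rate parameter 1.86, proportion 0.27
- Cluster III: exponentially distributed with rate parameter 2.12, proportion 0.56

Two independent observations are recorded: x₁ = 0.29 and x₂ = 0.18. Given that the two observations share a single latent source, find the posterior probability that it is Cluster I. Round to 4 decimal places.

0.1272

The responsibility of component k is P(Z=k) f_k(x) divided by Σ_j P(Z=j) f_j(x).
Since both observations come from the same component, the likelihood for component k is f_k(x₁)·f_k(x₂).
  L_I = [1.52·e^(−1.52·0.29) = 1.52·e^(−0.4408) = 0.978153] × [1.15617] = 1.13091
  L_II = [1.86·e^(−1.86·0.29) = 1.86·e^(−0.5394) = 1.08456] × [1.33079] = 1.44333
  L_III = [2.12·e^(−2.12·0.29) = 2.12·e^(−0.6148) = 1.14639] × [1.44747] = 1.65936
Prior × likelihood for each component:
  P(Z=I)·L_I = 0.17 × 1.13091 = 0.192254
  P(Z=II)·L_II = 0.27 × 1.44333 = 0.389699
  P(Z=III)·L_III = 0.56 × 1.65936 = 0.929242
Evidence: 0.192254 + 0.389699 + 0.929242 = 1.5112
P(Cluster I | x) ≈ 0.1272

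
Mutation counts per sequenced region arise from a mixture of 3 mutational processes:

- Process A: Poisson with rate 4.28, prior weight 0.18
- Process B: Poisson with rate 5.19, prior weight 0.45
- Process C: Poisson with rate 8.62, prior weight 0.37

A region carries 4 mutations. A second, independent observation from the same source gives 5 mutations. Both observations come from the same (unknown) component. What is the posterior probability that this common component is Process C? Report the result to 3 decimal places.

0.055

By Bayes' theorem, P(k | x) = P(Z=k) f_k(x) / Σ_j P(Z=j) f_j(x).
Since both observations come from the same component, the likelihood for component k is f_k(x₁)·f_k(x₂).
  f_A = [e^(−4.28)·4.28^4/4! = 0.193546] × [0.165675] = 0.0320657
  f_B = [e^(−5.19)·5.19^4/4! = 0.16845] × [0.174851] = 0.0294535
  f_C = [e^(−8.62)·8.62^4/4! = 0.0415145] × [0.0715709] = 0.00297123
Prior × likelihood for each component:
  P(Z=A)·f_A = 0.18 × 0.0320657 = 0.00577183
  P(Z=B)·f_B = 0.45 × 0.0294535 = 0.0132541
  P(Z=C)·f_C = 0.37 × 0.00297123 = 0.00109935
Sum: 0.00577183 + 0.0132541 + 0.00109935 = 0.0201253
P(Process C | x₁, x₂) = 0.00109935 / 0.0201253 ≈ 0.055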